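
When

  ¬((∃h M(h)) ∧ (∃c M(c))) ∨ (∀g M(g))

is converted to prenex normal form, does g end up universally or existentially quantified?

universal

Push ¬ through the quantifiers and connectives to reach negation normal form:
  (∀h ¬M(h)) ∨ (∀c ¬M(c)) ∨ (∀g M(g))
All bound variables are already distinct, so no renaming is needed.
Pull the quantifiers to the front (each side's bound variable is not free in the other side):
  ∀h ∀c ∀g (¬M(h) ∨ ¬M(c) ∨ M(g))
The quantifier ∀g sits under an even number of negations, so it remains universal.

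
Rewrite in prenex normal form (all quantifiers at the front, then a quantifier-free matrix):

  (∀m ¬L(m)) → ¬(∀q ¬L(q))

∃m ∃q (L(m) ∨ L(q))

Eliminate → and ↔ using ¬ and ∨.
  ¬(∀m ¬L(m)) ∨ ¬(∀q ¬L(q))
Drive negations inward (¬∀x A ≡ ∃x ¬A, ¬∃x A ≡ ∀x ¬A, De Morgan for ∧/∨):
  (∃m L(m)) ∨ (∃q L(q))
All bound variables are already distinct, so no renaming is needed.
Extract every quantifier outward, since the variables are now distinct and don't occur free across branches:
  ∃m ∃q (L(m) ∨ L(q))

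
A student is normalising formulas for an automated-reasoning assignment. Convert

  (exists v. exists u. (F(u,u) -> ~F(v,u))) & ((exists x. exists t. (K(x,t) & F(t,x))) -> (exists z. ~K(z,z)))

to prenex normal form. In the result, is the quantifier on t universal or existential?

universal

Eliminate → and ↔ using ¬ and ∨.
  (exists v. exists u. (~F(u,u) | ~F(v,u))) & (~(exists x. exists t. (K(x,t) & F(t,x))) | (exists z. ~K(z,z)))
Move each ¬ inward, flipping quantifiers it crosses:
  (exists v. exists u. (~F(u,u) | ~F(v,u))) & ((forall x. forall t. (~K(x,t) | ~F(t,x))) | (exists z. ~K(z,z)))
All bound variables are already distinct, so no renaming is needed.
Finally move all quantifiers to the prefix:
  exists v. exists u. forall x. forall t. exists z. ((~F(u,u) | ~F(v,u)) & (~K(x,t) | ~F(t,x) | ~K(z,z)))
The quantifier exists t sits under an odd number of negations (counting the antecedent side of each →), so it flips to forall t.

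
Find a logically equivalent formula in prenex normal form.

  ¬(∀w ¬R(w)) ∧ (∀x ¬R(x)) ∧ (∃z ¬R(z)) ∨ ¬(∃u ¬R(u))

Drive negations inward (¬∀x A ≡ ∃x ¬A, ¬∃x A ≡ ∀x ¬A, De Morgan for ∧/∨):
  (∃w R(w)) ∧ (∀x ¬R(x)) ∧ (∃z ¬R(z)) ∨ (∀u R(u))
All bound variables are already distinct, so no renaming is needed.
Pull the quantifiers to the front (each side's bound variable is not free in the other side):
  ∃w ∀x ∃z ∀u (R(w) ∧ ¬R(x) ∧ ¬R(z) ∨ R(u))

∃w ∀x ∃z ∀u (R(w) ∧ ¬R(x) ∧ ¬R(z) ∨ R(u))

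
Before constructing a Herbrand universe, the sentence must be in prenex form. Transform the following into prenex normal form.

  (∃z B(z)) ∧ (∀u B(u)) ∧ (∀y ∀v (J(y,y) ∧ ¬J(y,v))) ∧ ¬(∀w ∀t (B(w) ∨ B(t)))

∃z ∀u ∀y ∀v ∃w ∃t (B(z) ∧ B(u) ∧ J(y,y) ∧ ¬J(y,v) ∧ ¬B(w) ∧ ¬B(t))

Move each ¬ inward, flipping quantifiers it crosses:
  (∃z B(z)) ∧ (∀u B(u)) ∧ (∀y ∀v (J(y,y) ∧ ¬J(y,v))) ∧ (∃w ∃t (¬B(w) ∧ ¬B(t)))
All bound variables are already distinct, so no renaming is needed.
Extract every quantifier outward, since the variables are now distinct and don't occur free across branches:
  ∃z ∀u ∀y ∀v ∃w ∃t (B(z) ∧ B(u) ∧ J(y,y) ∧ ¬J(y,v) ∧ ¬B(w) ∧ ¬B(t))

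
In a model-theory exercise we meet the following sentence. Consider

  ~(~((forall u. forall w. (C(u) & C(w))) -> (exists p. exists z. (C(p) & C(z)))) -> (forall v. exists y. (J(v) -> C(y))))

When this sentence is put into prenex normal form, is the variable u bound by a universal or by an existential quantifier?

universal

Rewrite implications/biconditionals: A → B as ¬A ∨ B.
  ~(~~(~(forall u. forall w. (C(u) & C(w))) | (exists p. exists z. (C(p) & C(z)))) | (forall v. exists y. (~J(v) | C(y))))
Push ¬ through the quantifiers and connectives to reach negation normal form:
  (forall u. forall w. (C(u) & C(w))) & (forall p. forall z. (~C(p) | ~C(z))) & (exists v. forall y. (J(v) & ~C(y)))
Extract every quantifier outward, since the variables are now distinct and don't occur free across branches:
  forall u. forall w. forall p. forall z. exists v. forall y. (C(u) & C(w) & (~C(p) | ~C(z)) & J(v) & ~C(y))
The quantifier forall u sits under an even number of negations (counting the antecedent side of each →), so it remains universal.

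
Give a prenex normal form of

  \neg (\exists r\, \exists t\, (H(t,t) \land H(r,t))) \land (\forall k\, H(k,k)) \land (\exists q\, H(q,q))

Move each ¬ inward, flipping quantifiers it crosses:
  (\forall r\, \forall t\, (\neg H(t,t) \lor \neg H(r,t))) \land (\forall k\, H(k,k)) \land (\exists q\, H(q,q))
Finally move all quantifiers to the prefix:
  \forall r\, \forall t\, \forall k\, \exists q\, ((\neg H(t,t) \lor \neg H(r,t)) \land H(k,k) \land H(q,q))

\forall r\, \forall t\, \forall k\, \exists q\, ((\neg H(t,t) \lor \neg H(r,t)) \land H(k,k) \land H(q,q))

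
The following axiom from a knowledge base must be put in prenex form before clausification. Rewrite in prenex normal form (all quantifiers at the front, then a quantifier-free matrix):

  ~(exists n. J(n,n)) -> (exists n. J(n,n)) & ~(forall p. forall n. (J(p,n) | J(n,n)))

First replace A → B with ¬A ∨ B.
  ~~(exists n. J(n,n)) | (exists n. J(n,n)) & ~(forall p. forall n. (J(p,n) | J(n,n)))
Push ¬ through the quantifiers and connectives to reach negation normal form:
  (exists n. J(n,n)) | (exists n. J(n,n)) & (exists p. exists n. (~J(p,n) & ~J(n,n)))
Give each quantifier a distinct variable: n↦z1, n↦y.
  (exists n. J(n,n)) | (exists z1. J(z1,z1)) & (exists p. exists y. (~J(p,y) & ~J(y,y)))
Pull the quantifiers to the front (each side's bound variable is not free in the other side):
  exists n. exists z1. exists p. exists y. (J(n,n) | J(z1,z1) & ~J(p,y) & ~J(y,y))

exists n. exists z1. exists p. exists y. (J(n,n) | J(z1,z1) & ~J(p,y) & ~J(y,y))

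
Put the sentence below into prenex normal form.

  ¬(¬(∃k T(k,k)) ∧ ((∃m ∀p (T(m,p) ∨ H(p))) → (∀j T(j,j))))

First replace A → B with ¬A ∨ B.
  ¬(¬(∃k T(k,k)) ∧ (¬(∃m ∀p (T(m,p) ∨ H(p))) ∨ (∀j T(j,j))))
Push ¬ through the quantifiers and connectives to reach negation normal form:
  (∃k T(k,k)) ∨ (∃m ∀p (T(m,p) ∨ H(p))) ∧ (∃j ¬T(j,j))
All bound variables are already distinct, so no renaming is needed.
Finally move all quantifiers to the prefix:
  ∃k ∃m ∀p ∃j (T(k,k) ∨ (T(m,p) ∨ H(p)) ∧ ¬T(j,j))

∃k ∃m ∀p ∃j (T(k,k) ∨ (T(m,p) ∨ H(p)) ∧ ¬T(j,j))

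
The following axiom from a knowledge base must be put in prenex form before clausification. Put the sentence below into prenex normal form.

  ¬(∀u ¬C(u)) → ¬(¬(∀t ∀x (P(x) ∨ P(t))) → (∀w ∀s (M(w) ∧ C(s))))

∀u ∃t ∃x ∃w ∃s (¬C(u) ∨ ¬P(x) ∧ ¬P(t) ∧ (¬M(w) ∨ ¬C(s)))

Rewrite implications/biconditionals: A → B as ¬A ∨ B.
  ¬¬(∀u ¬C(u)) ∨ ¬(¬¬(∀t ∀x (P(x) ∨ P(t))) ∨ (∀w ∀s (M(w) ∧ C(s))))
Move each ¬ inward, flipping quantifiers it crosses:
  (∀u ¬C(u)) ∨ (∃t ∃x (¬P(x) ∧ ¬P(t))) ∧ (∃w ∃s (¬M(w) ∨ ¬C(s)))
All bound variables are already distinct, so no renaming is needed.
Finally move all quantifiers to the prefix:
  ∀u ∃t ∃x ∃w ∃s (¬C(u) ∨ ¬P(x) ∧ ¬P(t) ∧ (¬M(w) ∨ ¬C(s)))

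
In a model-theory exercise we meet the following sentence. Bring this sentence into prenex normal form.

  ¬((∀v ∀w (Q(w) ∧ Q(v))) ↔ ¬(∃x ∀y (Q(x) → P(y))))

∀v ∀w ∃x ∀y ∀z1 ∃q ∃x1 ∃a (Q(w) ∧ Q(v) ∧ (¬Q(x) ∨ P(y)) ∨ Q(z1) ∧ ¬P(q) ∧ (¬Q(a) ∨ ¬Q(x1)))

First replace A → B with ¬A ∨ B; A ↔ B as (¬A ∨ B) ∧ (¬B ∨ A).
  ¬((¬(∀v ∀w (Q(w) ∧ Q(v))) ∨ ¬(∃x ∀y (¬Q(x) ∨ P(y)))) ∧ (¬¬(∃x ∀y (¬Q(x) ∨ P(y))) ∨ (∀v ∀w (Q(w) ∧ Q(v)))))
Move each ¬ inward, flipping quantifiers it crosses:
  (∀v ∀w (Q(w) ∧ Q(v))) ∧ (∃x ∀y (¬Q(x) ∨ P(y))) ∨ (∀x ∃y (Q(x) ∧ ¬P(y))) ∧ (∃v ∃w (¬Q(w) ∨ ¬Q(v)))
Rename bound variables to avoid capture: x↦z1, y↦q, v↦x1, w↦a.
  (∀v ∀w (Q(w) ∧ Q(v))) ∧ (∃x ∀y (¬Q(x) ∨ P(y))) ∨ (∀z1 ∃q (Q(z1) ∧ ¬P(q))) ∧ (∃x1 ∃a (¬Q(a) ∨ ¬Q(x1)))
Pull the quantifiers to the front (each side's bound variable is not free in the other side):
  ∀v ∀w ∃x ∀y ∀z1 ∃q ∃x1 ∃a (Q(w) ∧ Q(v) ∧ (¬Q(x) ∨ P(y)) ∨ Q(z1) ∧ ¬P(q) ∧ (¬Q(a) ∨ ¬Q(x1)))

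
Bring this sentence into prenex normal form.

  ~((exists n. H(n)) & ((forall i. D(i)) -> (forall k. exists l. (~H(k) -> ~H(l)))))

Eliminate → and ↔ using ¬ and ∨.
  ~((exists n. H(n)) & (~(forall i. D(i)) | (forall k. exists l. (~~H(k) | ~H(l)))))
Drive negations inward (¬∀x A ≡ ∃x ¬A, ¬∃x A ≡ ∀x ¬A, De Morgan for ∧/∨):
  (forall n. ~H(n)) | (forall i. D(i)) & (exists k. forall l. (~H(k) & H(l)))
All bound variables are already distinct, so no renaming is needed.
Finally move all quantifiers to the prefix:
  forall n. forall i. exists k. forall l. (~H(n) | D(i) & ~H(k) & H(l))

forall n. forall i. exists k. forall l. (~H(n) | D(i) & ~H(k) & H(l))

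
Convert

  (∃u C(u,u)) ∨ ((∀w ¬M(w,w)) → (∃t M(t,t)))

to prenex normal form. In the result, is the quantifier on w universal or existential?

Eliminate → and ↔ using ¬ and ∨.
  (∃u C(u,u)) ∨ ¬(∀w ¬M(w,w)) ∨ (∃t M(t,t))
Move each ¬ inward, flipping quantifiers it crosses:
  (∃u C(u,u)) ∨ (∃w M(w,w)) ∨ (∃t M(t,t))
Extract every quantifier outward, since the variables are now distinct and don't occur free across branches:
  ∃u ∃w ∃t (C(u,u) ∨ M(w,w) ∨ M(t,t))
The quantifier ∀w sits under an odd number of negations (counting the antecedent side of each →), so it flips to ∃w.

existential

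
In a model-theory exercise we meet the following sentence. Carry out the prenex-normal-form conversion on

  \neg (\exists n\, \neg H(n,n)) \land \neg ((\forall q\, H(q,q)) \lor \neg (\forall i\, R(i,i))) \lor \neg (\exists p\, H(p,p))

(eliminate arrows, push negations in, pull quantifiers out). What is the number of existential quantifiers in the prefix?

Drive negations inward (¬∀x A ≡ ∃x ¬A, ¬∃x A ≡ ∀x ¬A, De Morgan for ∧/∨):
  (\forall n\, H(n,n)) \land (\exists q\, \neg H(q,q)) \land (\forall i\, R(i,i)) \lor (\forall p\, \neg H(p,p))
All bound variables are already distinct, so no renaming is needed.
Extract every quantifier outward, since the variables are now distinct and don't occur free across branches:
  \forall n\, \exists q\, \forall i\, \forall p\, (H(n,n) \land \neg H(q,q) \land R(i,i) \lor \neg H(p,p))
The prefix is \forall n \exists q \forall i \forall p: 3 universal, 1 existential.

1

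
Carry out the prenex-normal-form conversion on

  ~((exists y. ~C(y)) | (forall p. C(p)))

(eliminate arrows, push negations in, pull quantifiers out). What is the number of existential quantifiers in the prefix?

1

Push ¬ through the quantifiers and connectives to reach negation normal form:
  (forall y. C(y)) & (exists p. ~C(p))
All bound variables are already distinct, so no renaming is needed.
Extract every quantifier outward, since the variables are now distinct and don't occur free across branches:
  forall y. exists p. (C(y) & ~C(p))
The prefix is forall y exists p: 1 universal, 1 existential.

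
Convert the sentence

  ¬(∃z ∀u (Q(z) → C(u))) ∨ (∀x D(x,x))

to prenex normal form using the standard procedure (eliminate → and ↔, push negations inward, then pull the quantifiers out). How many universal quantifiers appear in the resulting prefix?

2

Rewrite implications/biconditionals: A → B as ¬A ∨ B.
  ¬(∃z ∀u (¬Q(z) ∨ C(u))) ∨ (∀x D(x,x))
Push ¬ through the quantifiers and connectives to reach negation normal form:
  (∀z ∃u (Q(z) ∧ ¬C(u))) ∨ (∀x D(x,x))
Extract every quantifier outward, since the variables are now distinct and don't occur free across branches:
  ∀z ∃u ∀x (Q(z) ∧ ¬C(u) ∨ D(x,x))
The prefix is ∀z ∃u ∀x: 2 universal, 1 existential.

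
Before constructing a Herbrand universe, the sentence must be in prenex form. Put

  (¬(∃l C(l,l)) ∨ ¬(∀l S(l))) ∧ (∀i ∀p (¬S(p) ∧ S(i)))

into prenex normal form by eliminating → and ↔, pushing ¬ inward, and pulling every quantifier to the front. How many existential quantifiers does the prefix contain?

1

Move each ¬ inward, flipping quantifiers it crosses:
  ((∀l ¬C(l,l)) ∨ (∃l ¬S(l))) ∧ (∀i ∀p (¬S(p) ∧ S(i)))
Standardize variables apart so no two quantifiers bind the same name: l↦x.
  ((∀l ¬C(l,l)) ∨ (∃x ¬S(x))) ∧ (∀i ∀p (¬S(p) ∧ S(i)))
Finally move all quantifiers to the prefix:
  ∀l ∃x ∀i ∀p ((¬C(l,l) ∨ ¬S(x)) ∧ ¬S(p) ∧ S(i))
The prefix is ∀l ∃x ∀i ∀p: 3 universal, 1 existential.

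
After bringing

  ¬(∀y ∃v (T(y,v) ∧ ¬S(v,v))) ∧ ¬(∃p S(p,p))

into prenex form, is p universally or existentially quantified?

universal

Drive negations inward (¬∀x A ≡ ∃x ¬A, ¬∃x A ≡ ∀x ¬A, De Morgan for ∧/∨):
  (∃y ∀v (¬T(y,v) ∨ S(v,v))) ∧ (∀p ¬S(p,p))
Pull the quantifiers to the front (each side's bound variable is not free in the other side):
  ∃y ∀v ∀p ((¬T(y,v) ∨ S(v,v)) ∧ ¬S(p,p))
The quantifier ∃p sits under an odd number of negations, so it flips to ∀p.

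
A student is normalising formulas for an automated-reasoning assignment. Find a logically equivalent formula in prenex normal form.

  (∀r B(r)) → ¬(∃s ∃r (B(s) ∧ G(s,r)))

Eliminate → and ↔ using ¬ and ∨.
  ¬(∀r B(r)) ∨ ¬(∃s ∃r (B(s) ∧ G(s,r)))
Push ¬ through the quantifiers and connectives to reach negation normal form:
  (∃r ¬B(r)) ∨ (∀s ∀r (¬B(s) ∨ ¬G(s,r)))
Rename bound variables to avoid capture: r↦w.
  (∃r ¬B(r)) ∨ (∀s ∀w (¬B(s) ∨ ¬G(s,w)))
Pull the quantifiers to the front (each side's bound variable is not free in the other side):
  ∃r ∀s ∀w (¬B(r) ∨ ¬B(s) ∨ ¬G(s,w))

∃r ∀s ∀w (¬B(r) ∨ ¬B(s) ∨ ¬G(s,w))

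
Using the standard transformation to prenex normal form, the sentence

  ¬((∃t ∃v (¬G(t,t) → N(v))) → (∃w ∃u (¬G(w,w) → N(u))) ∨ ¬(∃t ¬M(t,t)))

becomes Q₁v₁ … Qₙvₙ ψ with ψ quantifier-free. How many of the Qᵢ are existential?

Rewrite implications/biconditionals: A → B as ¬A ∨ B.
  ¬(¬(∃t ∃v (¬¬G(t,t) ∨ N(v))) ∨ (∃w ∃u (¬¬G(w,w) ∨ N(u))) ∨ ¬(∃t ¬M(t,t)))
Drive negations inward (¬∀x A ≡ ∃x ¬A, ¬∃x A ≡ ∀x ¬A, De Morgan for ∧/∨):
  (∃t ∃v (G(t,t) ∨ N(v))) ∧ (∀w ∀u (¬G(w,w) ∧ ¬N(u))) ∧ (∃t ¬M(t,t))
Standardize variables apart so no two quantifiers bind the same name: t↦r.
  (∃t ∃v (G(t,t) ∨ N(v))) ∧ (∀w ∀u (¬G(w,w) ∧ ¬N(u))) ∧ (∃r ¬M(r,r))
Pull the quantifiers to the front (each side's bound variable is not free in the other side):
  ∃t ∃v ∀w ∀u ∃r ((G(t,t) ∨ N(v)) ∧ ¬G(w,w) ∧ ¬N(u) ∧ ¬M(r,r))
The prefix is ∃t ∃v ∀w ∀u ∃r: 2 universal, 3 existential.

3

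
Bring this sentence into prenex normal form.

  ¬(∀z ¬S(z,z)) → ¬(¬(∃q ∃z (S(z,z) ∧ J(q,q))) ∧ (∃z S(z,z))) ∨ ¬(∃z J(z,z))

∀z ∃q ∃u1 ∀y1 ∀w1 (¬S(z,z) ∨ S(u1,u1) ∧ J(q,q) ∨ ¬S(y1,y1) ∨ ¬J(w1,w1))

Rewrite implications/biconditionals: A → B as ¬A ∨ B.
  ¬¬(∀z ¬S(z,z)) ∨ ¬(¬(∃q ∃z (S(z,z) ∧ J(q,q))) ∧ (∃z S(z,z))) ∨ ¬(∃z J(z,z))
Drive negations inward (¬∀x A ≡ ∃x ¬A, ¬∃x A ≡ ∀x ¬A, De Morgan for ∧/∨):
  (∀z ¬S(z,z)) ∨ (∃q ∃z (S(z,z) ∧ J(q,q))) ∨ (∀z ¬S(z,z)) ∨ (∀z ¬J(z,z))
Standardize variables apart so no two quantifiers bind the same name: z↦u1, z↦y1, z↦w1.
  (∀z ¬S(z,z)) ∨ (∃q ∃u1 (S(u1,u1) ∧ J(q,q))) ∨ (∀y1 ¬S(y1,y1)) ∨ (∀w1 ¬J(w1,w1))
Pull the quantifiers to the front (each side's bound variable is not free in the other side):
  ∀z ∃q ∃u1 ∀y1 ∀w1 (¬S(z,z) ∨ S(u1,u1) ∧ J(q,q) ∨ ¬S(y1,y1) ∨ ¬J(w1,w1))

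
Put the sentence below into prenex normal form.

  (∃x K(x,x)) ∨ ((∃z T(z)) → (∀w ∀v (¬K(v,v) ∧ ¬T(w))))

First replace A → B with ¬A ∨ B.
  (∃x K(x,x)) ∨ ¬(∃z T(z)) ∨ (∀w ∀v (¬K(v,v) ∧ ¬T(w)))
Push ¬ through the quantifiers and connectives to reach negation normal form:
  (∃x K(x,x)) ∨ (∀z ¬T(z)) ∨ (∀w ∀v (¬K(v,v) ∧ ¬T(w)))
All bound variables are already distinct, so no renaming is needed.
Pull the quantifiers to the front (each side's bound variable is not free in the other side):
  ∃x ∀z ∀w ∀v (K(x,x) ∨ ¬T(z) ∨ ¬K(v,v) ∧ ¬T(w))

∃x ∀z ∀w ∀v (K(x,x) ∨ ¬T(z) ∨ ¬K(v,v) ∧ ¬T(w))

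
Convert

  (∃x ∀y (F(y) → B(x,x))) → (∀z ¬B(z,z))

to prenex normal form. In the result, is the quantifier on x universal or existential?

First replace A → B with ¬A ∨ B.
  ¬(∃x ∀y (¬F(y) ∨ B(x,x))) ∨ (∀z ¬B(z,z))
Move each ¬ inward, flipping quantifiers it crosses:
  (∀x ∃y (F(y) ∧ ¬B(x,x))) ∨ (∀z ¬B(z,z))
Extract every quantifier outward, since the variables are now distinct and don't occur free across branches:
  ∀x ∃y ∀z (F(y) ∧ ¬B(x,x) ∨ ¬B(z,z))
The quantifier ∃x sits under an odd number of negations (counting the antecedent side of each →), so it flips to ∀x.

universal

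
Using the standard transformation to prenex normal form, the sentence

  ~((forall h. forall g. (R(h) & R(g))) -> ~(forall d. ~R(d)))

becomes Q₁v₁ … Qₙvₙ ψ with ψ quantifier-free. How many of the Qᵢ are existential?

First replace A → B with ¬A ∨ B.
  ~(~(forall h. forall g. (R(h) & R(g))) | ~(forall d. ~R(d)))
Push ¬ through the quantifiers and connectives to reach negation normal form:
  (forall h. forall g. (R(h) & R(g))) & (forall d. ~R(d))
Finally move all quantifiers to the prefix:
  forall h. forall g. forall d. (R(h) & R(g) & ~R(d))
The prefix is forall h forall g forall d: 3 universal, 0 existential.

0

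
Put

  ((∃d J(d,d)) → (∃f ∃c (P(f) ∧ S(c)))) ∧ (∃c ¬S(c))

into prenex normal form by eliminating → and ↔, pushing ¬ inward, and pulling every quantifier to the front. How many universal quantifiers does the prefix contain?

First replace A → B with ¬A ∨ B.
  (¬(∃d J(d,d)) ∨ (∃f ∃c (P(f) ∧ S(c)))) ∧ (∃c ¬S(c))
Push ¬ through the quantifiers and connectives to reach negation normal form:
  ((∀d ¬J(d,d)) ∨ (∃f ∃c (P(f) ∧ S(c)))) ∧ (∃c ¬S(c))
Give each quantifier a distinct variable: c↦z.
  ((∀d ¬J(d,d)) ∨ (∃f ∃c (P(f) ∧ S(c)))) ∧ (∃z ¬S(z))
Pull the quantifiers to the front (each side's bound variable is not free in the other side):
  ∀d ∃f ∃c ∃z ((¬J(d,d) ∨ P(f) ∧ S(c)) ∧ ¬S(z))
The prefix is ∀d ∃f ∃c ∃z: 1 universal, 3 existential.

1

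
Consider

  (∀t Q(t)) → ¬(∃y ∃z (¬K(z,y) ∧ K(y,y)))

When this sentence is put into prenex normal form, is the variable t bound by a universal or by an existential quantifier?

Eliminate → and ↔ using ¬ and ∨.
  ¬(∀t Q(t)) ∨ ¬(∃y ∃z (¬K(z,y) ∧ K(y,y)))
Drive negations inward (¬∀x A ≡ ∃x ¬A, ¬∃x A ≡ ∀x ¬A, De Morgan for ∧/∨):
  (∃t ¬Q(t)) ∨ (∀y ∀z (K(z,y) ∨ ¬K(y,y)))
All bound variables are already distinct, so no renaming is needed.
Finally move all quantifiers to the prefix:
  ∃t ∀y ∀z (¬Q(t) ∨ K(z,y) ∨ ¬K(y,y))
The quantifier ∀t sits under an odd number of negations (counting the antecedent side of each →), so it flips to ∃t.

existential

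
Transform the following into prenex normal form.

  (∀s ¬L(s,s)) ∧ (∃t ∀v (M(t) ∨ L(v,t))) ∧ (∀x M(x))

Finally move all quantifiers to the prefix:
  ∀s ∃t ∀v ∀x (¬L(s,s) ∧ (M(t) ∨ L(v,t)) ∧ M(x))

∀s ∃t ∀v ∀x (¬L(s,s) ∧ (M(t) ∨ L(v,t)) ∧ M(x))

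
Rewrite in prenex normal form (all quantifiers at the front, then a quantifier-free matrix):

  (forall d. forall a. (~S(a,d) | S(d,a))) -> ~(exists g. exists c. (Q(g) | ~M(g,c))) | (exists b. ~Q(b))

exists d. exists a. forall g. forall c. exists b. (S(a,d) & ~S(d,a) | ~Q(g) & M(g,c) | ~Q(b))

Rewrite implications/biconditionals: A → B as ¬A ∨ B.
  ~(forall d. forall a. (~S(a,d) | S(d,a))) | ~(exists g. exists c. (Q(g) | ~M(g,c))) | (exists b. ~Q(b))
Drive negations inward (¬∀x A ≡ ∃x ¬A, ¬∃x A ≡ ∀x ¬A, De Morgan for ∧/∨):
  (exists d. exists a. (S(a,d) & ~S(d,a))) | (forall g. forall c. (~Q(g) & M(g,c))) | (exists b. ~Q(b))
All bound variables are already distinct, so no renaming is needed.
Finally move all quantifiers to the prefix:
  exists d. exists a. forall g. forall c. exists b. (S(a,d) & ~S(d,a) | ~Q(g) & M(g,c) | ~Q(b))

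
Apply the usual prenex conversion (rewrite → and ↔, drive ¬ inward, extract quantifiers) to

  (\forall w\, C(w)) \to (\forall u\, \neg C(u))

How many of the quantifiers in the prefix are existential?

1

Eliminate → and ↔ using ¬ and ∨.
  \neg (\forall w\, C(w)) \lor (\forall u\, \neg C(u))
Move each ¬ inward, flipping quantifiers it crosses:
  (\exists w\, \neg C(w)) \lor (\forall u\, \neg C(u))
Pull the quantifiers to the front (each side's bound variable is not free in the other side):
  \exists w\, \forall u\, (\neg C(w) \lor \neg C(u))
The prefix is \exists w \forall u: 1 universal, 1 existential.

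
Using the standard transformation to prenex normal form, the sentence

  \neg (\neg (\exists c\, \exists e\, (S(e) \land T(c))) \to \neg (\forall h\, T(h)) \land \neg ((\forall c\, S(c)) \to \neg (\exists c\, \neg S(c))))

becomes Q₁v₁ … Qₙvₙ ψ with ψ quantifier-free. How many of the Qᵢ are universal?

Eliminate → and ↔ using ¬ and ∨.
  \neg (\neg \neg (\exists c\, \exists e\, (S(e) \land T(c))) \lor \neg (\forall h\, T(h)) \land \neg (\neg (\forall c\, S(c)) \lor \neg (\exists c\, \neg S(c))))
Push ¬ through the quantifiers and connectives to reach negation normal form:
  (\forall c\, \forall e\, (\neg S(e) \lor \neg T(c))) \land ((\forall h\, T(h)) \lor (\exists c\, \neg S(c)) \lor (\forall c\, S(c)))
Rename bound variables to avoid capture: c↦a, c↦v.
  (\forall c\, \forall e\, (\neg S(e) \lor \neg T(c))) \land ((\forall h\, T(h)) \lor (\exists a\, \neg S(a)) \lor (\forall v\, S(v)))
Extract every quantifier outward, since the variables are now distinct and don't occur free across branches:
  \forall c\, \forall e\, \forall h\, \exists a\, \forall v\, ((\neg S(e) \lor \neg T(c)) \land (T(h) \lor \neg S(a) \lor S(v)))
The prefix is \forall c \forall e \forall h \exists a \forall v: 4 universal, 1 existential.

4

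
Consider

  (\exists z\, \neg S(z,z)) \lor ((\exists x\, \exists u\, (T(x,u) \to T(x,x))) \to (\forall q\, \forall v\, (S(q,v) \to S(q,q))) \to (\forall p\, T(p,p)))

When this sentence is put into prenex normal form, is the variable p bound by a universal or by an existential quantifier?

First replace A → B with ¬A ∨ B.
  (\exists z\, \neg S(z,z)) \lor \neg (\exists x\, \exists u\, (\neg T(x,u) \lor T(x,x))) \lor \neg (\forall q\, \forall v\, (\neg S(q,v) \lor S(q,q))) \lor (\forall p\, T(p,p))
Drive negations inward (¬∀x A ≡ ∃x ¬A, ¬∃x A ≡ ∀x ¬A, De Morgan for ∧/∨):
  (\exists z\, \neg S(z,z)) \lor (\forall x\, \forall u\, (T(x,u) \land \neg T(x,x))) \lor (\exists q\, \exists v\, (S(q,v) \land \neg S(q,q))) \lor (\forall p\, T(p,p))
All bound variables are already distinct, so no renaming is needed.
Finally move all quantifiers to the prefix:
  \exists z\, \forall x\, \forall u\, \exists q\, \exists v\, \forall p\, (\neg S(z,z) \lor T(x,u) \land \neg T(x,x) \lor S(q,v) \land \neg S(q,q) \lor T(p,p))
The quantifier \forall p sits under an even number of negations (counting the antecedent side of each →), so it remains universal.

universal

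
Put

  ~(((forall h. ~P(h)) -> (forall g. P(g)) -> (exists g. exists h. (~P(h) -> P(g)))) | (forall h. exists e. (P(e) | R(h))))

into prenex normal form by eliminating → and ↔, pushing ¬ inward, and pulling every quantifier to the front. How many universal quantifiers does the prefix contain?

First replace A → B with ¬A ∨ B.
  ~(~(forall h. ~P(h)) | ~(forall g. P(g)) | (exists g. exists h. (~~P(h) | P(g))) | (forall h. exists e. (P(e) | R(h))))
Move each ¬ inward, flipping quantifiers it crosses:
  (forall h. ~P(h)) & (forall g. P(g)) & (forall g. forall h. (~P(h) & ~P(g))) & (exists h. forall e. (~P(e) & ~R(h)))
Give each quantifier a distinct variable: g↦r, h↦w1, h↦z.
  (forall h. ~P(h)) & (forall g. P(g)) & (forall r. forall w1. (~P(w1) & ~P(r))) & (exists z. forall e. (~P(e) & ~R(z)))
Finally move all quantifiers to the prefix:
  forall h. forall g. forall r. forall w1. exists z. forall e. (~P(h) & P(g) & ~P(w1) & ~P(r) & ~P(e) & ~R(z))
The prefix is forall h forall g forall r forall w1 exists z forall e: 5 universal, 1 existential.

5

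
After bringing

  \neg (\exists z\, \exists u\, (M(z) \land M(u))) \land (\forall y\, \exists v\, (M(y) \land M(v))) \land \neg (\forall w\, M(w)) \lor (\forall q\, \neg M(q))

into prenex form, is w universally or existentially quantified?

existential

Push ¬ through the quantifiers and connectives to reach negation normal form:
  (\forall z\, \forall u\, (\neg M(z) \lor \neg M(u))) \land (\forall y\, \exists v\, (M(y) \land M(v))) \land (\exists w\, \neg M(w)) \lor (\forall q\, \neg M(q))
Extract every quantifier outward, since the variables are now distinct and don't occur free across branches:
  \forall z\, \forall u\, \forall y\, \exists v\, \exists w\, \forall q\, ((\neg M(z) \lor \neg M(u)) \land M(y) \land M(v) \land \neg M(w) \lor \neg M(q))
The quantifier \forall w sits under an odd number of negations, so it flips to \exists w.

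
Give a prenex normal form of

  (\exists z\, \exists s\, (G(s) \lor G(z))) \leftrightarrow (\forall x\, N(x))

First replace A → B with ¬A ∨ B; A ↔ B as (¬A ∨ B) ∧ (¬B ∨ A).
  (\neg (\exists z\, \exists s\, (G(s) \lor G(z))) \lor (\forall x\, N(x))) \land (\neg (\forall x\, N(x)) \lor (\exists z\, \exists s\, (G(s) \lor G(z))))
Move each ¬ inward, flipping quantifiers it crosses:
  ((\forall z\, \forall s\, (\neg G(s) \land \neg G(z))) \lor (\forall x\, N(x))) \land ((\exists x\, \neg N(x)) \lor (\exists z\, \exists s\, (G(s) \lor G(z))))
Standardize variables apart so no two quantifiers bind the same name: x↦u, z↦z1, s↦y.
  ((\forall z\, \forall s\, (\neg G(s) \land \neg G(z))) \lor (\forall x\, N(x))) \land ((\exists u\, \neg N(u)) \lor (\exists z1\, \exists y\, (G(y) \lor G(z1))))
Finally move all quantifiers to the prefix:
  \forall z\, \forall s\, \forall x\, \exists u\, \exists z1\, \exists y\, ((\neg G(s) \land \neg G(z) \lor N(x)) \land (\neg N(u) \lor G(y) \lor G(z1)))

\forall z\, \forall s\, \forall x\, \exists u\, \exists z1\, \exists y\, ((\neg G(s) \land \neg G(z) \lor N(x)) \land (\neg N(u) \lor G(y) \lor G(z1)))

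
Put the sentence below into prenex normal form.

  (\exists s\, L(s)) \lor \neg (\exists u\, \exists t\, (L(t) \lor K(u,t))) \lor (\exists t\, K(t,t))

\exists s\, \forall u\, \forall t\, \exists w\, (L(s) \lor \neg L(t) \land \neg K(u,t) \lor K(w,w))

Move each ¬ inward, flipping quantifiers it crosses:
  (\exists s\, L(s)) \lor (\forall u\, \forall t\, (\neg L(t) \land \neg K(u,t))) \lor (\exists t\, K(t,t))
Standardize variables apart so no two quantifiers bind the same name: t↦w.
  (\exists s\, L(s)) \lor (\forall u\, \forall t\, (\neg L(t) \land \neg K(u,t))) \lor (\exists w\, K(w,w))
Extract every quantifier outward, since the variables are now distinct and don't occur free across branches:
  \exists s\, \forall u\, \forall t\, \exists w\, (L(s) \lor \neg L(t) \land \neg K(u,t) \lor K(w,w))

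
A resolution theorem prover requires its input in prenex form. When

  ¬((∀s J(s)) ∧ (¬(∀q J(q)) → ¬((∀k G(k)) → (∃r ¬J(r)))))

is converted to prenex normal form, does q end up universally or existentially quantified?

Rewrite implications/biconditionals: A → B as ¬A ∨ B.
  ¬((∀s J(s)) ∧ (¬¬(∀q J(q)) ∨ ¬(¬(∀k G(k)) ∨ (∃r ¬J(r)))))
Move each ¬ inward, flipping quantifiers it crosses:
  (∃s ¬J(s)) ∨ (∃q ¬J(q)) ∧ ((∃k ¬G(k)) ∨ (∃r ¬J(r)))
All bound variables are already distinct, so no renaming is needed.
Extract every quantifier outward, since the variables are now distinct and don't occur free across branches:
  ∃s ∃q ∃k ∃r (¬J(s) ∨ ¬J(q) ∧ (¬G(k) ∨ ¬J(r)))
The quantifier ∀q sits under an odd number of negations (counting the antecedent side of each →), so it flips to ∃q.

existential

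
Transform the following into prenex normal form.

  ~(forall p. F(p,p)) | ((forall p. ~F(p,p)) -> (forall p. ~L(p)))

Rewrite implications/biconditionals: A → B as ¬A ∨ B.
  ~(forall p. F(p,p)) | ~(forall p. ~F(p,p)) | (forall p. ~L(p))
Push ¬ through the quantifiers and connectives to reach negation normal form:
  (exists p. ~F(p,p)) | (exists p. F(p,p)) | (forall p. ~L(p))
Give each quantifier a distinct variable: p↦y, p↦x1.
  (exists p. ~F(p,p)) | (exists y. F(y,y)) | (forall x1. ~L(x1))
Pull the quantifiers to the front (each side's bound variable is not free in the other side):
  exists p. exists y. forall x1. (~F(p,p) | F(y,y) | ~L(x1))

exists p. exists y. forall x1. (~F(p,p) | F(y,y) | ~L(x1))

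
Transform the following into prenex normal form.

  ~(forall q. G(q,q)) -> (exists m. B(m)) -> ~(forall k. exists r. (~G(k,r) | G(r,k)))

forall q. forall m. exists k. forall r. (G(q,q) | ~B(m) | G(k,r) & ~G(r,k))

First replace A → B with ¬A ∨ B.
  ~~(forall q. G(q,q)) | ~(exists m. B(m)) | ~(forall k. exists r. (~G(k,r) | G(r,k)))
Push ¬ through the quantifiers and connectives to reach negation normal form:
  (forall q. G(q,q)) | (forall m. ~B(m)) | (exists k. forall r. (G(k,r) & ~G(r,k)))
Finally move all quantifiers to the prefix:
  forall q. forall m. exists k. forall r. (G(q,q) | ~B(m) | G(k,r) & ~G(r,k))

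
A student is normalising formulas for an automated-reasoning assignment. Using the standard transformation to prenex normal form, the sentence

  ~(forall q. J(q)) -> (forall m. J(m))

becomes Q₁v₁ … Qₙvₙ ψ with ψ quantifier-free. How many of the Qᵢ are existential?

0

Rewrite implications/biconditionals: A → B as ¬A ∨ B.
  ~~(forall q. J(q)) | (forall m. J(m))
Drive negations inward (¬∀x A ≡ ∃x ¬A, ¬∃x A ≡ ∀x ¬A, De Morgan for ∧/∨):
  (forall q. J(q)) | (forall m. J(m))
All bound variables are already distinct, so no renaming is needed.
Pull the quantifiers to the front (each side's bound variable is not free in the other side):
  forall q. forall m. (J(q) | J(m))
The prefix is forall q forall m: 2 universal, 0 existential.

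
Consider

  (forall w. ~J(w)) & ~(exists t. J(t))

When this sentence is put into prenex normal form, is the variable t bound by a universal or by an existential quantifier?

Push ¬ through the quantifiers and connectives to reach negation normal form:
  (forall w. ~J(w)) & (forall t. ~J(t))
All bound variables are already distinct, so no renaming is needed.
Extract every quantifier outward, since the variables are now distinct and don't occur free across branches:
  forall w. forall t. (~J(w) & ~J(t))
The quantifier exists t sits under an odd number of negations, so it flips to forall t.

universal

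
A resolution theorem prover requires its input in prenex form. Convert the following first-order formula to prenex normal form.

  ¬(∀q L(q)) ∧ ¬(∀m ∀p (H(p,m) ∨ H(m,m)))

Move each ¬ inward, flipping quantifiers it crosses:
  (∃q ¬L(q)) ∧ (∃m ∃p (¬H(p,m) ∧ ¬H(m,m)))
All bound variables are already distinct, so no renaming is needed.
Pull the quantifiers to the front (each side's bound variable is not free in the other side):
  ∃q ∃m ∃p (¬L(q) ∧ ¬H(p,m) ∧ ¬H(m,m))

∃q ∃m ∃p (¬L(q) ∧ ¬H(p,m) ∧ ¬H(m,m))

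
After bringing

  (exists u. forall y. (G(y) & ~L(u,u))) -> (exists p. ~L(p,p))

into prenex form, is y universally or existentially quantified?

First replace A → B with ¬A ∨ B.
  ~(exists u. forall y. (G(y) & ~L(u,u))) | (exists p. ~L(p,p))
Push ¬ through the quantifiers and connectives to reach negation normal form:
  (forall u. exists y. (~G(y) | L(u,u))) | (exists p. ~L(p,p))
All bound variables are already distinct, so no renaming is needed.
Extract every quantifier outward, since the variables are now distinct and don't occur free across branches:
  forall u. exists y. exists p. (~G(y) | L(u,u) | ~L(p,p))
The quantifier forall y sits under an odd number of negations (counting the antecedent side of each →), so it flips to exists y.

existential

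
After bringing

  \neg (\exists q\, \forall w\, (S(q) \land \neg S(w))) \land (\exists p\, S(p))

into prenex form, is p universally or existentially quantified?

existential

Push ¬ through the quantifiers and connectives to reach negation normal form:
  (\forall q\, \exists w\, (\neg S(q) \lor S(w))) \land (\exists p\, S(p))
Finally move all quantifiers to the prefix:
  \forall q\, \exists w\, \exists p\, ((\neg S(q) \lor S(w)) \land S(p))
The quantifier \exists p sits under an even number of negations, so it remains existential.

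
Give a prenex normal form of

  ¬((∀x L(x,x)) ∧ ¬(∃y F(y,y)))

Move each ¬ inward, flipping quantifiers it crosses:
  (∃x ¬L(x,x)) ∨ (∃y F(y,y))
All bound variables are already distinct, so no renaming is needed.
Pull the quantifiers to the front (each side's bound variable is not free in the other side):
  ∃x ∃y (¬L(x,x) ∨ F(y,y))

∃x ∃y (¬L(x,x) ∨ F(y,y))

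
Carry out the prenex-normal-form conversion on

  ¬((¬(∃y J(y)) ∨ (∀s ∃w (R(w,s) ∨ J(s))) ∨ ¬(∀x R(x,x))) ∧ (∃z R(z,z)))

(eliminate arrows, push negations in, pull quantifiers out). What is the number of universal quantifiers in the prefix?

Push ¬ through the quantifiers and connectives to reach negation normal form:
  (∃y J(y)) ∧ (∃s ∀w (¬R(w,s) ∧ ¬J(s))) ∧ (∀x R(x,x)) ∨ (∀z ¬R(z,z))
Extract every quantifier outward, since the variables are now distinct and don't occur free across branches:
  ∃y ∃s ∀w ∀x ∀z (J(y) ∧ ¬R(w,s) ∧ ¬J(s) ∧ R(x,x) ∨ ¬R(z,z))
The prefix is ∃y ∃s ∀w ∀x ∀z: 3 universal, 2 existential.

3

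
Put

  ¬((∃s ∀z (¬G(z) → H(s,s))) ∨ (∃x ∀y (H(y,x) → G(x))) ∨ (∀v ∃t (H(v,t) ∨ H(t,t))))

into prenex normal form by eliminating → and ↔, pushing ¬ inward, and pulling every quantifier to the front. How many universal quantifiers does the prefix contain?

3

Eliminate → and ↔ using ¬ and ∨.
  ¬((∃s ∀z (¬¬G(z) ∨ H(s,s))) ∨ (∃x ∀y (¬H(y,x) ∨ G(x))) ∨ (∀v ∃t (H(v,t) ∨ H(t,t))))
Move each ¬ inward, flipping quantifiers it crosses:
  (∀s ∃z (¬G(z) ∧ ¬H(s,s))) ∧ (∀x ∃y (H(y,x) ∧ ¬G(x))) ∧ (∃v ∀t (¬H(v,t) ∧ ¬H(t,t)))
All bound variables are already distinct, so no renaming is needed.
Extract every quantifier outward, since the variables are now distinct and don't occur free across branches:
  ∀s ∃z ∀x ∃y ∃v ∀t (¬G(z) ∧ ¬H(s,s) ∧ H(y,x) ∧ ¬G(x) ∧ ¬H(v,t) ∧ ¬H(t,t))
The prefix is ∀s ∃z ∀x ∃y ∃v ∀t: 3 universal, 3 existential.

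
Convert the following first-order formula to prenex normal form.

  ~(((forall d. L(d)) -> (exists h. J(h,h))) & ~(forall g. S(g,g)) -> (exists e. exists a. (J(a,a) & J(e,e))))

exists d. exists h. exists g. forall e. forall a. ((~L(d) | J(h,h)) & ~S(g,g) & (~J(a,a) | ~J(e,e)))

Eliminate → and ↔ using ¬ and ∨.
  ~(~((~(forall d. L(d)) | (exists h. J(h,h))) & ~(forall g. S(g,g))) | (exists e. exists a. (J(a,a) & J(e,e))))
Drive negations inward (¬∀x A ≡ ∃x ¬A, ¬∃x A ≡ ∀x ¬A, De Morgan for ∧/∨):
  ((exists d. ~L(d)) | (exists h. J(h,h))) & (exists g. ~S(g,g)) & (forall e. forall a. (~J(a,a) | ~J(e,e)))
All bound variables are already distinct, so no renaming is needed.
Extract every quantifier outward, since the variables are now distinct and don't occur free across branches:
  exists d. exists h. exists g. forall e. forall a. ((~L(d) | J(h,h)) & ~S(g,g) & (~J(a,a) | ~J(e,e)))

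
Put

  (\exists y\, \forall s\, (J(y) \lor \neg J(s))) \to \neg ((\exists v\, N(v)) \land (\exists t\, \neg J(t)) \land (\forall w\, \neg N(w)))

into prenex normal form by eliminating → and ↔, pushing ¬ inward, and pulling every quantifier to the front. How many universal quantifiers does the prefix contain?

3

First replace A → B with ¬A ∨ B.
  \neg (\exists y\, \forall s\, (J(y) \lor \neg J(s))) \lor \neg ((\exists v\, N(v)) \land (\exists t\, \neg J(t)) \land (\forall w\, \neg N(w)))
Move each ¬ inward, flipping quantifiers it crosses:
  (\forall y\, \exists s\, (\neg J(y) \land J(s))) \lor (\forall v\, \neg N(v)) \lor (\forall t\, J(t)) \lor (\exists w\, N(w))
Extract every quantifier outward, since the variables are now distinct and don't occur free across branches:
  \forall y\, \exists s\, \forall v\, \forall t\, \exists w\, (\neg J(y) \land J(s) \lor \neg N(v) \lor J(t) \lor N(w))
The prefix is \forall y \exists s \forall v \forall t \exists w: 3 universal, 2 existential.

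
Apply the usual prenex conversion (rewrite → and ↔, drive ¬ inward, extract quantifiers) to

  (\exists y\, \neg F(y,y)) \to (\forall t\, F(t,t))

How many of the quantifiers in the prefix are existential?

Eliminate → and ↔ using ¬ and ∨.
  \neg (\exists y\, \neg F(y,y)) \lor (\forall t\, F(t,t))
Push ¬ through the quantifiers and connectives to reach negation normal form:
  (\forall y\, F(y,y)) \lor (\forall t\, F(t,t))
All bound variables are already distinct, so no renaming is needed.
Extract every quantifier outward, since the variables are now distinct and don't occur free across branches:
  \forall y\, \forall t\, (F(y,y) \lor F(t,t))
The prefix is \forall y \forall t: 2 universal, 0 existential.

0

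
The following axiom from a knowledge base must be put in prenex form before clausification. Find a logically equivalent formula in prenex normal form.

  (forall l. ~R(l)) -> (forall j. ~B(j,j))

exists l. forall j. (R(l) | ~B(j,j))

Rewrite implications/biconditionals: A → B as ¬A ∨ B.
  ~(forall l. ~R(l)) | (forall j. ~B(j,j))
Move each ¬ inward, flipping quantifiers it crosses:
  (exists l. R(l)) | (forall j. ~B(j,j))
All bound variables are already distinct, so no renaming is needed.
Extract every quantifier outward, since the variables are now distinct and don't occur free across branches:
  exists l. forall j. (R(l) | ~B(j,j))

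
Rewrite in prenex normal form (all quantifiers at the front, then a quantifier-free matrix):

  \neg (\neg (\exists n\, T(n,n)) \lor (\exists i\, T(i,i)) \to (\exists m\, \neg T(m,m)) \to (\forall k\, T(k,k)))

First replace A → B with ¬A ∨ B.
  \neg (\neg (\neg (\exists n\, T(n,n)) \lor (\exists i\, T(i,i))) \lor \neg (\exists m\, \neg T(m,m)) \lor (\forall k\, T(k,k)))
Push ¬ through the quantifiers and connectives to reach negation normal form:
  ((\forall n\, \neg T(n,n)) \lor (\exists i\, T(i,i))) \land (\exists m\, \neg T(m,m)) \land (\exists k\, \neg T(k,k))
Finally move all quantifiers to the prefix:
  \forall n\, \exists i\, \exists m\, \exists k\, ((\neg T(n,n) \lor T(i,i)) \land \neg T(m,m) \land \neg T(k,k))

\forall n\, \exists i\, \exists m\, \exists k\, ((\neg T(n,n) \lor T(i,i)) \land \neg T(m,m) \land \neg T(k,k))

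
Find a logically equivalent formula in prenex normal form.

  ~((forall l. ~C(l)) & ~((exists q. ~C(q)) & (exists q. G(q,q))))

Move each ¬ inward, flipping quantifiers it crosses:
  (exists l. C(l)) | (exists q. ~C(q)) & (exists q. G(q,q))
Standardize variables apart so no two quantifiers bind the same name: q↦v1.
  (exists l. C(l)) | (exists q. ~C(q)) & (exists v1. G(v1,v1))
Extract every quantifier outward, since the variables are now distinct and don't occur free across branches:
  exists l. exists q. exists v1. (C(l) | ~C(q) & G(v1,v1))

exists l. exists q. exists v1. (C(l) | ~C(q) & G(v1,v1))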